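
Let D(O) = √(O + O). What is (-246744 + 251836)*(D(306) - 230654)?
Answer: -1174490168 + 30552*√17 ≈ -1.1744e+9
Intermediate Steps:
D(O) = √2*√O (D(O) = √(2*O) = √2*√O)
(-246744 + 251836)*(D(306) - 230654) = (-246744 + 251836)*(√2*√306 - 230654) = 5092*(√2*(3*√34) - 230654) = 5092*(6*√17 - 230654) = 5092*(-230654 + 6*√17) = -1174490168 + 30552*√17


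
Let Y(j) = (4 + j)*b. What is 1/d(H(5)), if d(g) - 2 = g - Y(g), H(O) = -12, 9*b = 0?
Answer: -⅒ ≈ -0.10000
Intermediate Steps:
b = 0 (b = (⅑)*0 = 0)
Y(j) = 0 (Y(j) = (4 + j)*0 = 0)
d(g) = 2 + g (d(g) = 2 + (g - 1*0) = 2 + (g + 0) = 2 + g)
1/d(H(5)) = 1/(2 - 12) = 1/(-10) = -⅒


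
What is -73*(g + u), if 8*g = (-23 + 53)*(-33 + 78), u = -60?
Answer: -31755/4 ≈ -7938.8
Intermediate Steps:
g = 675/4 (g = ((-23 + 53)*(-33 + 78))/8 = (30*45)/8 = (⅛)*1350 = 675/4 ≈ 168.75)
-73*(g + u) = -73*(675/4 - 60) = -73*435/4 = -31755/4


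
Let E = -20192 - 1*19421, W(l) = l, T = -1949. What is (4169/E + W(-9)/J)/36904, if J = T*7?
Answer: -4037225/1424600259124 ≈ -2.8339e-6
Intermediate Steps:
J = -13643 (J = -1949*7 = -13643)
E = -39613 (E = -20192 - 19421 = -39613)
(4169/E + W(-9)/J)/36904 = (4169/(-39613) - 9/(-13643))/36904 = (4169*(-1/39613) - 9*(-1/13643))*(1/36904) = (-4169/39613 + 9/13643)*(1/36904) = -8074450/77205737*1/36904 = -4037225/1424600259124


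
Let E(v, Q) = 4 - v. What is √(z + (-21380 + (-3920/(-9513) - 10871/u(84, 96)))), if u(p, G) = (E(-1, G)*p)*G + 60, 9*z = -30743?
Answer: I*√230464327269707445/3048690 ≈ 157.47*I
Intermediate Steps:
z = -30743/9 (z = (⅑)*(-30743) = -30743/9 ≈ -3415.9)
u(p, G) = 60 + 5*G*p (u(p, G) = ((4 - 1*(-1))*p)*G + 60 = ((4 + 1)*p)*G + 60 = (5*p)*G + 60 = 5*G*p + 60 = 60 + 5*G*p)
√(z + (-21380 + (-3920/(-9513) - 10871/u(84, 96)))) = √(-30743/9 + (-21380 + (-3920/(-9513) - 10871/(60 + 5*96*84)))) = √(-30743/9 + (-21380 + (-3920*(-1/9513) - 10871/(60 + 40320)))) = √(-30743/9 + (-21380 + (560/1359 - 10871/40380))) = √(-30743/9 + (-21380 + 2613037/18292140)) = √(-30743/9 - 391083340163/18292140) = √(-151189085981/6097380) = I*√230464327269707445/3048690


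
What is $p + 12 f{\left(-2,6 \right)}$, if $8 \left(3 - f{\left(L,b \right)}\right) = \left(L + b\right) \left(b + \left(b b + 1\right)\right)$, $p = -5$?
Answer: $-227$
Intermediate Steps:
$f{\left(L,b \right)} = 3 - \frac{\left(L + b\right) \left(1 + b + b^{2}\right)}{8}$ ($f{\left(L,b \right)} = 3 - \frac{\left(L + b\right) \left(b + \left(b b + 1\right)\right)}{8} = 3 - \frac{\left(L + b\right) \left(b + \left(b^{2} + 1\right)\right)}{8} = 3 - \frac{\left(L + b\right) \left(b + \left(1 + b^{2}\right)\right)}{8} = 3 - \frac{\left(L + b\right) \left(1 + b + b^{2}\right)}{8}$)
$p + 12 f{\left(-2,6 \right)} = -5 + 12 \left(3 - - \frac{1}{4} - \frac{3}{4} - \frac{6^{2}}{8} - \frac{6^{3}}{8} - \left(- \frac{1}{4}\right) 6 - - \frac{6^{2}}{4}\right) = -5 + 12 \left(3 + \frac{1}{4} - \frac{3}{4} - \frac{9}{2} - 27 + \frac{3}{2} - \left(- \frac{1}{4}\right) 36\right) = -5 + 12 \left(3 + \frac{1}{4} - \frac{3}{4} - \frac{9}{2} - 27 + \frac{3}{2} + 9\right) = -5 + 12 \left(- \frac{37}{2}\right) = -5 - 222 = -227$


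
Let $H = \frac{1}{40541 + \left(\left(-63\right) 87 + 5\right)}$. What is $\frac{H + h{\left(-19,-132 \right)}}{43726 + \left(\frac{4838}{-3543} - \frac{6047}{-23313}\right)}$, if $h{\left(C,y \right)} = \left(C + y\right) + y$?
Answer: $- \frac{273217363584282}{42213432618526655} \approx -0.0064723$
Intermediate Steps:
$H = \frac{1}{35065}$ ($H = \frac{1}{40541 + \left(-5481 + 5\right)} = \frac{1}{40541 - 5476} = \frac{1}{35065} \approx 2.8518 \cdot 10^{-5}$)
$h{\left(C,y \right)} = C + 2 y$
$\frac{H + h{\left(-19,-132 \right)}}{43726 + \left(\frac{4838}{-3543} - \frac{6047}{-23313}\right)} = \frac{\frac{1}{35065} + \left(-19 + 2 \left(-132\right)\right)}{43726 + \left(\frac{4838}{-3543} - \frac{6047}{-23313}\right)} = \frac{\frac{1}{35065} - 283}{43726 + \left(4838 \left(- \frac{1}{3543}\right) - - \frac{6047}{23313}\right)} = \frac{\frac{1}{35065} - 283}{43726 + \left(- \frac{4838}{3543} + \frac{6047}{23313}\right)} = - \frac{9923394}{35065 \left(43726 - \frac{30454591}{27532653}\right)} = - \frac{9923394}{35065 \cdot \frac{1203862330487}{27532653}} = \left(- \frac{9923394}{35065}\right) \frac{27532653}{1203862330487} = - \frac{273217363584282}{42213432618526655}$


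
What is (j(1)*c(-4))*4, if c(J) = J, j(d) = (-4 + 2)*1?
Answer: 32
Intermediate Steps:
j(d) = -2 (j(d) = -2*1 = -2)
(j(1)*c(-4))*4 = -2*(-4)*4 = 8*4 = 32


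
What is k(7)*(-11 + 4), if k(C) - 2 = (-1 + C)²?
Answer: -266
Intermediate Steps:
k(C) = 2 + (-1 + C)²
k(7)*(-11 + 4) = (2 + (-1 + 7)²)*(-11 + 4) = (2 + 6²)*(-7) = (2 + 36)*(-7) = 38*(-7) = -266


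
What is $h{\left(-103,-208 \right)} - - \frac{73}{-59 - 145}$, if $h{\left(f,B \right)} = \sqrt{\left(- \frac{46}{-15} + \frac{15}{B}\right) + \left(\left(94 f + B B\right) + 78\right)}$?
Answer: $- \frac{73}{204} + \frac{\sqrt{20480565885}}{780} \approx 183.12$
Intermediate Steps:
$h{\left(f,B \right)} = \sqrt{\frac{1216}{15} + B^{2} + \frac{15}{B} + 94 f}$ ($h{\left(f,B \right)} = \sqrt{\left(\left(-46\right) \left(- \frac{1}{15}\right) + \frac{15}{B}\right) + \left(\left(94 f + B^{2}\right) + 78\right)} = \sqrt{\left(\frac{46}{15} + \frac{15}{B}\right) + \left(\left(B^{2} + 94 f\right) + 78\right)} = \sqrt{\left(\frac{46}{15} + \frac{15}{B}\right) + \left(78 + B^{2} + 94 f\right)} = \sqrt{\frac{1216}{15} + B^{2} + \frac{15}{B} + 94 f}$)
$h{\left(-103,-208 \right)} - - \frac{73}{-59 - 145} = \frac{\sqrt{18240 + 225 \left(-208\right)^{2} + \frac{3375}{-208} + 21150 \left(-103\right)}}{15} - - \frac{73}{-59 - 145} = \frac{\sqrt{18240 + 225 \cdot 43264 + 3375 \left(- \frac{1}{208}\right) - 2178450}}{15} - - \frac{73}{-204} = \frac{\sqrt{18240 + 9734400 - \frac{3375}{208} - 2178450}}{15} - \left(-73\right) \left(- \frac{1}{204}\right) = \frac{\sqrt{\frac{1575428145}{208}}}{15} - \frac{73}{204} = \frac{\frac{1}{52} \sqrt{20480565885}}{15} - \frac{73}{204} = \frac{\sqrt{20480565885}}{780} - \frac{73}{204} = - \frac{73}{204} + \frac{\sqrt{20480565885}}{780}$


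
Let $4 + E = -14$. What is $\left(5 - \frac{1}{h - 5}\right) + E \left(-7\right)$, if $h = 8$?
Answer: $\frac{392}{3} \approx 130.67$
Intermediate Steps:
$E = -18$ ($E = -4 - 14 = -18$)
$\left(5 - \frac{1}{h - 5}\right) + E \left(-7\right) = \left(5 - \frac{1}{8 - 5}\right) - -126 = \left(5 - \frac{1}{3}\right) + 126 = \frac{14}{3} + 126 = \frac{392}{3}$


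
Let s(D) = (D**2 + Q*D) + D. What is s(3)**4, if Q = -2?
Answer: 1296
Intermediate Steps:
s(D) = D**2 - D (s(D) = (D**2 - 2*D) + D = D**2 - D)
s(3)**4 = (3*(-1 + 3))**4 = (3*2)**4 = 6**4 = 1296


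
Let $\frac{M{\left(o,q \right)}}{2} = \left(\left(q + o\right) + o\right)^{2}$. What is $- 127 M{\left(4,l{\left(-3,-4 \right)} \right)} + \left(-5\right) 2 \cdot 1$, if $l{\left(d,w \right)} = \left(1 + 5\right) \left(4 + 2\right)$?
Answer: $-491754$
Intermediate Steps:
$l{\left(d,w \right)} = 36$ ($l{\left(d,w \right)} = 6 \cdot 6 = 36$)
$M{\left(o,q \right)} = 2 \left(q + 2 o\right)^{2}$ ($M{\left(o,q \right)} = 2 \left(\left(q + o\right) + o\right)^{2} = 2 \left(\left(o + q\right) + o\right)^{2} = 2 \left(q + 2 o\right)^{2}$)
$- 127 M{\left(4,l{\left(-3,-4 \right)} \right)} + \left(-5\right) 2 \cdot 1 = - 127 \cdot 2 \left(36 + 2 \cdot 4\right)^{2} + \left(-5\right) 2 \cdot 1 = - 127 \cdot 2 \left(36 + 8\right)^{2} - 10 = - 127 \cdot 2 \cdot 44^{2} - 10 = - 127 \cdot 2 \cdot 1936 - 10 = \left(-127\right) 3872 - 10 = -491744 - 10 = -491754$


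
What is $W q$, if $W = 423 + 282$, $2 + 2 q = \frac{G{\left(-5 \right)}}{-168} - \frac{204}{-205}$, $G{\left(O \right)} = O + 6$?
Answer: $- \frac{1636211}{4592} \approx -356.32$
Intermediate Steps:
$G{\left(O \right)} = 6 + O$
$q = - \frac{34813}{68880}$ ($q = -1 + \frac{\frac{6 - 5}{-168} - \frac{204}{-205}}{2} = -1 + \frac{1 \left(- \frac{1}{168}\right) - - \frac{204}{205}}{2} = -1 + \frac{- \frac{1}{168} + \frac{204}{205}}{2} = -1 + \frac{1}{2} \cdot \frac{34067}{34440} = -1 + \frac{34067}{68880} = - \frac{34813}{68880} \approx -0.50541$)
$W = 705$
$W q = 705 \left(- \frac{34813}{68880}\right) = - \frac{1636211}{4592}$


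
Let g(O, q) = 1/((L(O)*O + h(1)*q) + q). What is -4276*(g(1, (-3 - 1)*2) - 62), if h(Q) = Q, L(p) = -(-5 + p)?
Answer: 796405/3 ≈ 2.6547e+5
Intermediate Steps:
L(p) = 5 - p
g(O, q) = 1/(2*q + O*(5 - O)) (g(O, q) = 1/(((5 - O)*O + 1*q) + q) = 1/((O*(5 - O) + q) + q) = 1/((q + O*(5 - O)) + q) = 1/(2*q + O*(5 - O)))
-4276*(g(1, (-3 - 1)*2) - 62) = -4276*(1/(2*((-3 - 1)*2) - 1*1*(-5 + 1)) - 62) = -4276*(1/(2*(-4*2) - 1*1*(-4)) - 62) = -4276*(1/(2*(-8) + 4) - 62) = -4276*(1/(-16 + 4) - 62) = -4276*(1/(-12) - 62) = -4276*(-1/12 - 62) = -4276*(-745/12) = 796405/3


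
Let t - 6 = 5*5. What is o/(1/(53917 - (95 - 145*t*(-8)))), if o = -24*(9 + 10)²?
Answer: -154756368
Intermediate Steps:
t = 31 (t = 6 + 5*5 = 6 + 25 = 31)
o = -8664 (o = -24*19² = -24*361 = -8664)
o/(1/(53917 - (95 - 145*t*(-8)))) = -(467136888 - 8664*(95 - 4495*(-8))) = -(467136888 - 8664*(95 - 145*(-248))) = -(467136888 - 8664*(95 + 35960)) = -8664/(1/(53917 - 1*36055)) = -8664/(1/(53917 - 36055)) = -8664/(1/17862) = -8664/1/17862 = -8664*17862 = -154756368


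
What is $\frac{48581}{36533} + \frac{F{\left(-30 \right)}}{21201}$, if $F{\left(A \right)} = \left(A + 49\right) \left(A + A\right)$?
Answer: $\frac{329439387}{258178711} \approx 1.276$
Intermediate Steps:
$F{\left(A \right)} = 2 A \left(49 + A\right)$ ($F{\left(A \right)} = \left(49 + A\right) 2 A = 2 A \left(49 + A\right)$)
$\frac{48581}{36533} + \frac{F{\left(-30 \right)}}{21201} = \frac{48581}{36533} + \frac{2 \left(-30\right) \left(49 - 30\right)}{21201} = 48581 \cdot \frac{1}{36533} + 2 \left(-30\right) 19 \cdot \frac{1}{21201} = \frac{48581}{36533} - \frac{380}{7067} = \frac{329439387}{258178711}$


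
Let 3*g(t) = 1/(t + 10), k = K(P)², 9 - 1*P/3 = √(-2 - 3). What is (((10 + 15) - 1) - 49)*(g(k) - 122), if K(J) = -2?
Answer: 128075/42 ≈ 3049.4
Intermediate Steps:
P = 27 - 3*I*√5 (P = 27 - 3*√(-2 - 3) = 27 - 3*I*√5 ≈ 27.0 - 6.7082*I)
k = 4 (k = (-2)² = 4)
g(t) = 1/(3*(10 + t)) (g(t) = 1/(3*(t + 10)) = 1/(3*(10 + t)))
(((10 + 15) - 1) - 49)*(g(k) - 122) = (((10 + 15) - 1) - 49)*(1/(3*(10 + 4)) - 122) = ((25 - 1) - 49)*((⅓)/14 - 122) = (24 - 49)*((⅓)*(1/14) - 122) = -25*(1/42 - 122) = -25*(-5123/42) = 128075/42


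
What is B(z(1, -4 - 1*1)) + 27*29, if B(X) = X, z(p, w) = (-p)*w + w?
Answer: 783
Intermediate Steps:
z(p, w) = w - p*w (z(p, w) = -p*w + w = w - p*w)
B(z(1, -4 - 1*1)) + 27*29 = (-4 - 1*1)*(1 - 1*1) + 27*29 = (-4 - 1)*(1 - 1) + 783 = -5*0 + 783 = 0 + 783 = 783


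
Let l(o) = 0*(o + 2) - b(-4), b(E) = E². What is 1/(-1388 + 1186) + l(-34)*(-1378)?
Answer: 4453695/202 ≈ 22048.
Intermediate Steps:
l(o) = -16 (l(o) = 0*(o + 2) - 1*(-4)² = 0*(2 + o) - 1*16 = 0 - 16 = -16)
1/(-1388 + 1186) + l(-34)*(-1378) = 1/(-1388 + 1186) - 16*(-1378) = 1/(-202) + 22048 = -1/202 + 22048 = 4453695/202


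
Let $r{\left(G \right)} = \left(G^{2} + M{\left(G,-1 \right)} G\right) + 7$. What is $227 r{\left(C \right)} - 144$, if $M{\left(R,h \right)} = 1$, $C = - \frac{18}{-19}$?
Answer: $\frac{672827}{361} \approx 1863.8$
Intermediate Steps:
$C = \frac{18}{19}$ ($C = \left(-18\right) \left(- \frac{1}{19}\right) = \frac{18}{19} \approx 0.94737$)
$r{\left(G \right)} = 7 + G + G^{2}$ ($r{\left(G \right)} = \left(G^{2} + 1 G\right) + 7 = \left(G^{2} + G\right) + 7 = \left(G + G^{2}\right) + 7 = 7 + G + G^{2}$)
$227 r{\left(C \right)} - 144 = 227 \left(7 + \frac{18}{19} + \left(\frac{18}{19}\right)^{2}\right) - 144 = 227 \left(7 + \frac{18}{19} + \frac{324}{361}\right) - 144 = 227 \cdot \frac{3193}{361} - 144 = \frac{724811}{361} - 144 = \frac{672827}{361}$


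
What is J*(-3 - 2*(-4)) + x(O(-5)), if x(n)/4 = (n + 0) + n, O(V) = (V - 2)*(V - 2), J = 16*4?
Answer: 712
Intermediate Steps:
J = 64
O(V) = (-2 + V)² (O(V) = (-2 + V)*(-2 + V) = (-2 + V)²)
x(n) = 8*n (x(n) = 4*((n + 0) + n) = 4*(n + n) = 4*(2*n) = 8*n)
J*(-3 - 2*(-4)) + x(O(-5)) = 64*(-3 - 2*(-4)) + 8*(-2 - 5)² = 64*(-3 + 8) + 8*(-7)² = 64*5 + 8*49 = 320 + 392 = 712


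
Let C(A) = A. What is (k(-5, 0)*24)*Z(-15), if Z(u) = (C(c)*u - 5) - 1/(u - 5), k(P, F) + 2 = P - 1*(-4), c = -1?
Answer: -3618/5 ≈ -723.60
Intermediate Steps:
k(P, F) = 2 + P (k(P, F) = -2 + (P - 1*(-4)) = -2 + (P + 4) = -2 + (4 + P) = 2 + P)
Z(u) = -5 - u - 1/(-5 + u) (Z(u) = (-u - 5) - 1/(u - 5) = (-5 - u) - 1/(-5 + u) = -5 - u - 1/(-5 + u))
(k(-5, 0)*24)*Z(-15) = ((2 - 5)*24)*((24 - 1*(-15)**2)/(-5 - 15)) = (-3*24)*((24 - 1*225)/(-20)) = -(-18)*(24 - 225)/5 = -(-18)*(-201)/5 = -72*201/20 = -3618/5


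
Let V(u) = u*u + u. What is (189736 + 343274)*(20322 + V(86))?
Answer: 14819810040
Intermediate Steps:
V(u) = u + u² (V(u) = u² + u = u + u²)
(189736 + 343274)*(20322 + V(86)) = (189736 + 343274)*(20322 + 86*(1 + 86)) = 533010*(20322 + 86*87) = 533010*(20322 + 7482) = 533010*27804 = 14819810040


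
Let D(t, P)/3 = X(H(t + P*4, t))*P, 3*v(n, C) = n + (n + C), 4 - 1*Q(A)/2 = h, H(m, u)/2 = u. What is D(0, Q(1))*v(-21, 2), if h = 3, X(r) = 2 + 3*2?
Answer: -640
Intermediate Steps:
H(m, u) = 2*u
X(r) = 8 (X(r) = 2 + 6 = 8)
Q(A) = 2 (Q(A) = 8 - 2*3 = 8 - 6 = 2)
v(n, C) = C/3 + 2*n/3 (v(n, C) = (n + (n + C))/3 = (n + (C + n))/3 = (C + 2*n)/3 = C/3 + 2*n/3)
D(t, P) = 24*P (D(t, P) = 3*(8*P) = 24*P)
D(0, Q(1))*v(-21, 2) = (24*2)*((⅓)*2 + (⅔)*(-21)) = 48*(⅔ - 14) = 48*(-40/3) = -640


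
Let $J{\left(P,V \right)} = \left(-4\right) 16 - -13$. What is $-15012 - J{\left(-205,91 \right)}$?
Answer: $-14961$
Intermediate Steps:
$J{\left(P,V \right)} = -51$ ($J{\left(P,V \right)} = -64 + 13 = -51$)
$-15012 - J{\left(-205,91 \right)} = -15012 - -51 = -15012 + 51 = -14961$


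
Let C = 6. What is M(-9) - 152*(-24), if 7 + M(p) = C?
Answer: 3647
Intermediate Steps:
M(p) = -1 (M(p) = -7 + 6 = -1)
M(-9) - 152*(-24) = -1 - 152*(-24) = -1 + 3648 = 3647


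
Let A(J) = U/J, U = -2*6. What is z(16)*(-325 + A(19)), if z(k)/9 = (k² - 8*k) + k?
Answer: -8018352/19 ≈ -4.2202e+5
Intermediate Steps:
z(k) = -63*k + 9*k² (z(k) = 9*((k² - 8*k) + k) = 9*(k² - 7*k) = -63*k + 9*k²)
U = -12
A(J) = -12/J
z(16)*(-325 + A(19)) = (9*16*(-7 + 16))*(-325 - 12/19) = (9*16*9)*(-325 - 12*1/19) = 1296*(-325 - 12/19) = 1296*(-6187/19) = -8018352/19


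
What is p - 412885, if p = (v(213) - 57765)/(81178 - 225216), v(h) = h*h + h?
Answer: -59471117447/144038 ≈ -4.1289e+5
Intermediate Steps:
v(h) = h + h² (v(h) = h² + h = h + h²)
p = 12183/144038 (p = (213*(1 + 213) - 57765)/(81178 - 225216) = (213*214 - 57765)/(-144038) = (45582 - 57765)*(-1/144038) = -12183*(-1/144038) = 12183/144038 ≈ 0.084582)
p - 412885 = 12183/144038 - 412885 = -59471117447/144038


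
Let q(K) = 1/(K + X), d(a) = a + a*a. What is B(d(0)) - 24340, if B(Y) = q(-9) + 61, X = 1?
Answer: -194233/8 ≈ -24279.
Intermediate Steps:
d(a) = a + a²
q(K) = 1/(1 + K) (q(K) = 1/(K + 1) = 1/(1 + K))
B(Y) = 487/8 (B(Y) = 1/(1 - 9) + 61 = 1/(-8) + 61 = -⅛ + 61 = 487/8)
B(d(0)) - 24340 = 487/8 - 24340 = -194233/8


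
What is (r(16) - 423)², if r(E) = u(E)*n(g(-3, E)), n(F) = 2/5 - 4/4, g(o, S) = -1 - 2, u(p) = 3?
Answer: 4511376/25 ≈ 1.8046e+5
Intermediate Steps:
g(o, S) = -3
n(F) = -⅗ (n(F) = 2*(⅕) - 4*¼ = ⅖ - 1 = -⅗)
r(E) = -9/5 (r(E) = 3*(-⅗) = -9/5)
(r(16) - 423)² = (-9/5 - 423)² = (-2124/5)² = 4511376/25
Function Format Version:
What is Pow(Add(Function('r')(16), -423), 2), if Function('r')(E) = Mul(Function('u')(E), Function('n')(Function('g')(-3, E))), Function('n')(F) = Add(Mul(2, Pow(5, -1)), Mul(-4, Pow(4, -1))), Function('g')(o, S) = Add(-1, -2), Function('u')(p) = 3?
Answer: Rational(4511376, 25) ≈ 1.8046e+5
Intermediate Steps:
Function('g')(o, S) = -3
Function('n')(F) = Rational(-3, 5) (Function('n')(F) = Add(Mul(2, Rational(1, 5)), Mul(-4, Rational(1, 4))) = Add(Rational(2, 5), -1) = Rational(-3, 5))
Function('r')(E) = Rational(-9, 5) (Function('r')(E) = Mul(3, Rational(-3, 5)) = Rational(-9, 5))
Pow(Add(Function('r')(16), -423), 2) = Pow(Add(Rational(-9, 5), -423), 2) = Pow(Rational(-2124, 5), 2) = Rational(4511376, 25)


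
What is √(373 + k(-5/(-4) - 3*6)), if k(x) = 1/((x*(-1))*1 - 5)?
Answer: √824145/47 ≈ 19.315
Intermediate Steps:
k(x) = 1/(-5 - x) (k(x) = 1/(-x*1 - 5) = 1/(-x - 5) = 1/(-5 - x))
√(373 + k(-5/(-4) - 3*6)) = √(373 - 1/(5 + (-5/(-4) - 3*6))) = √(373 - 1/(5 + (-5*(-¼) - 18))) = √(373 - 1/(5 + (5/4 - 18))) = √(373 - 1/(5 - 67/4)) = √(373 - 1/(-47/4)) = √(373 - 1*(-4/47)) = √(373 + 4/47) = √(17535/47) = √824145/47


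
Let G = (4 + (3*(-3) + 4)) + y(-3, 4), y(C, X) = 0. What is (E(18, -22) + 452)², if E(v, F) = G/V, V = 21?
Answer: 90079081/441 ≈ 2.0426e+5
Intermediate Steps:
G = -1 (G = (4 + (3*(-3) + 4)) + 0 = (4 + (-9 + 4)) + 0 = (4 - 5) + 0 = -1 + 0 = -1)
E(v, F) = -1/21
(E(18, -22) + 452)² = (-1/21 + 452)² = (9491/21)² = 90079081/441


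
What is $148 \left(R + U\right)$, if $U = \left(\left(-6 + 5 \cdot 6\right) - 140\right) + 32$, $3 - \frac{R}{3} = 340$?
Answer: $-162060$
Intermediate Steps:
$R = -1011$ ($R = 9 - 1020 = -1011$)
$U = -84$ ($U = \left(\left(-6 + 30\right) - 140\right) + 32 = \left(24 - 140\right) + 32 = -116 + 32 = -84$)
$148 \left(R + U\right) = 148 \left(-1011 - 84\right) = 148 \left(-1095\right) = -162060$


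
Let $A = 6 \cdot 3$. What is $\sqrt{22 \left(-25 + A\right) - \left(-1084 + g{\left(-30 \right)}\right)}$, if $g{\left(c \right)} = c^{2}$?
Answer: $\sqrt{30} \approx 5.4772$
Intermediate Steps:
$A = 18$
$\sqrt{22 \left(-25 + A\right) - \left(-1084 + g{\left(-30 \right)}\right)} = \sqrt{22 \left(-25 + 18\right) + \left(1084 - \left(-30\right)^{2}\right)} = \sqrt{22 \left(-7\right) + \left(1084 - 900\right)} = \sqrt{-154 + \left(1084 - 900\right)} = \sqrt{-154 + 184} = \sqrt{30}$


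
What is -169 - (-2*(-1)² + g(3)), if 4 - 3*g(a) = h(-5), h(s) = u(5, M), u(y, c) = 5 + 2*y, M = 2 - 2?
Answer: -490/3 ≈ -163.33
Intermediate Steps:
M = 0
h(s) = 15 (h(s) = 5 + 2*5 = 5 + 10 = 15)
g(a) = -11/3 (g(a) = 4/3 - ⅓*15 = 4/3 - 5 = -11/3)
-169 - (-2*(-1)² + g(3)) = -169 - (-2*(-1)² - 11/3) = -169 - (-2*1 - 11/3) = -169 - (-2 - 11/3) = -169 - 1*(-17/3) = -169 + 17/3 = -490/3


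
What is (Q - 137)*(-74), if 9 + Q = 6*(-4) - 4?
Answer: 12876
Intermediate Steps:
Q = -37 (Q = -9 + (6*(-4) - 4) = -9 + (-24 - 4) = -9 - 28 = -37)
(Q - 137)*(-74) = (-37 - 137)*(-74) = -174*(-74) = 12876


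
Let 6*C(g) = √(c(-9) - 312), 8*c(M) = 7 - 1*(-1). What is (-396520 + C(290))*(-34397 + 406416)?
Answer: -147512973880 + 372019*I*√311/6 ≈ -1.4751e+11 + 1.0934e+6*I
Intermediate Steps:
c(M) = 1 (c(M) = (7 - 1*(-1))/8 = (7 + 1)/8 = (⅛)*8 = 1)
C(g) = I*√311/6 (C(g) = √(1 - 312)/6 = √(-311)/6 = (I*√311)/6 = I*√311/6)
(-396520 + C(290))*(-34397 + 406416) = (-396520 + I*√311/6)*(-34397 + 406416) = (-396520 + I*√311/6)*372019 = -147512973880 + 372019*I*√311/6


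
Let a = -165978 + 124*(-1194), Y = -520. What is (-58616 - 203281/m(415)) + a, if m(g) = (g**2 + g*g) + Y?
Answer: -128165717781/343930 ≈ -3.7265e+5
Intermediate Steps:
m(g) = -520 + 2*g**2 (m(g) = (g**2 + g*g) - 520 = (g**2 + g**2) - 520 = 2*g**2 - 520 = -520 + 2*g**2)
a = -314034 (a = -165978 - 148056 = -314034)
(-58616 - 203281/m(415)) + a = (-58616 - 203281/(-520 + 2*415**2)) - 314034 = (-58616 - 203281/(-520 + 2*172225)) - 314034 = (-58616 - 203281/(-520 + 344450)) - 314034 = (-58616 - 203281/343930) - 314034 = -20160004161/343930 - 314034 = -128165717781/343930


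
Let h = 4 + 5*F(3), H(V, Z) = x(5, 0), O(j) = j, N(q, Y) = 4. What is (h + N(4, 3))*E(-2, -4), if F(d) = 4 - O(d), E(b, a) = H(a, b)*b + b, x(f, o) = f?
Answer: -156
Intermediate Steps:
H(V, Z) = 5
E(b, a) = 6*b (E(b, a) = 5*b + b = 6*b)
F(d) = 4 - d
h = 9 (h = 4 + 5*(4 - 1*3) = 4 + 5*(4 - 3) = 4 + 5*1 = 4 + 5 = 9)
(h + N(4, 3))*E(-2, -4) = (9 + 4)*(6*(-2)) = 13*(-12) = -156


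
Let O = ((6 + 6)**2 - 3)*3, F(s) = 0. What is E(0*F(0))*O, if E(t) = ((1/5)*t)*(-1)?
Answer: 0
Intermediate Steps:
E(t) = -t/5 (E(t) = ((1*(1/5))*t)*(-1) = (t/5)*(-1) = -t/5)
O = 423 (O = (12**2 - 3)*3 = (144 - 3)*3 = 141*3 = 423)
E(0*F(0))*O = -0*0*423 = -1/5*0*423 = 0*423 = 0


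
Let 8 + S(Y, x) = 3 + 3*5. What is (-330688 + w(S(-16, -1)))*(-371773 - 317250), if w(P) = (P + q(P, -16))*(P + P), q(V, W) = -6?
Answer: 227796515984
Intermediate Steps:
S(Y, x) = 10 (S(Y, x) = -8 + (3 + 3*5) = -8 + (3 + 15) = -8 + 18 = 10)
w(P) = 2*P*(-6 + P) (w(P) = (P - 6)*(P + P) = (-6 + P)*(2*P) = 2*P*(-6 + P))
(-330688 + w(S(-16, -1)))*(-371773 - 317250) = (-330688 + 2*10*(-6 + 10))*(-371773 - 317250) = (-330688 + 2*10*4)*(-689023) = (-330688 + 80)*(-689023) = -330608*(-689023) = 227796515984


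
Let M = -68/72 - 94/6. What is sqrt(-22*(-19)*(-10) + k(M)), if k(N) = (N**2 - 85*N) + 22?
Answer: I*sqrt(800321)/18 ≈ 49.7*I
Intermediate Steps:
M = -299/18 (M = -68*1/72 - 94*1/6 = -17/18 - 47/3 = -299/18 ≈ -16.611)
k(N) = 22 + N**2 - 85*N
sqrt(-22*(-19)*(-10) + k(M)) = sqrt(-22*(-19)*(-10) + (22 + (-299/18)**2 - 85*(-299/18))) = sqrt(418*(-10) + (22 + 89401/324 + 25415/18)) = sqrt(-4180 + 553999/324) = sqrt(-800321/324) = I*sqrt(800321)/18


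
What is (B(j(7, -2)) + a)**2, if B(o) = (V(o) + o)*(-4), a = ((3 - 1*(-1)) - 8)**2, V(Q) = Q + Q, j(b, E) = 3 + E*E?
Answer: 4624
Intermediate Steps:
j(b, E) = 3 + E**2
V(Q) = 2*Q
a = 16 (a = ((3 + 1) - 8)**2 = (4 - 8)**2 = (-4)**2 = 16)
B(o) = -12*o (B(o) = (2*o + o)*(-4) = (3*o)*(-4) = -12*o)
(B(j(7, -2)) + a)**2 = (-12*(3 + (-2)**2) + 16)**2 = (-12*(3 + 4) + 16)**2 = (-12*7 + 16)**2 = (-84 + 16)**2 = (-68)**2 = 4624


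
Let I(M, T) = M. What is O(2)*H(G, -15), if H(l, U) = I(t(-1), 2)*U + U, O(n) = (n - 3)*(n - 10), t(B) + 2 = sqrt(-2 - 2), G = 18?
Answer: 120 - 240*I ≈ 120.0 - 240.0*I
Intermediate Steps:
t(B) = -2 + 2*I (t(B) = -2 + sqrt(-2 - 2) = -2 + sqrt(-4) = -2 + 2*I)
O(n) = (-10 + n)*(-3 + n) (O(n) = (-3 + n)*(-10 + n) = (-10 + n)*(-3 + n))
H(l, U) = U + U*(-2 + 2*I) (H(l, U) = (-2 + 2*I)*U + U = U*(-2 + 2*I) + U = U + U*(-2 + 2*I))
O(2)*H(G, -15) = (30 + 2**2 - 13*2)*(-15*(-1 + 2*I)) = (30 + 4 - 26)*(15 - 30*I) = 8*(15 - 30*I) = 120 - 240*I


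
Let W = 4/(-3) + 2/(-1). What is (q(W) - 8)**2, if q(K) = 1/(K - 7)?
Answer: 63001/961 ≈ 65.558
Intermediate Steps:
W = -10/3 (W = 4*(-1/3) + 2*(-1) = -4/3 - 2 = -10/3 ≈ -3.3333)
q(K) = 1/(-7 + K)
(q(W) - 8)**2 = (1/(-7 - 10/3) - 8)**2 = (1/(-31/3) - 8)**2 = (-3/31 - 8)**2 = (-251/31)**2 = 63001/961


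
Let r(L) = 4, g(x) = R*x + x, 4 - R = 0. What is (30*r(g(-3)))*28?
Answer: 3360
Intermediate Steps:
R = 4 (R = 4 - 1*0 = 4 + 0 = 4)
g(x) = 5*x (g(x) = 4*x + x = 5*x)
(30*r(g(-3)))*28 = (30*4)*28 = 120*28 = 3360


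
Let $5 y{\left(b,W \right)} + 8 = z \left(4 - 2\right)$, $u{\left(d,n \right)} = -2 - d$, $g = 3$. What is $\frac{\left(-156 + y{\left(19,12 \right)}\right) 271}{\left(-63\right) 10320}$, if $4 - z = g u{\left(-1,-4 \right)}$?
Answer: $\frac{271}{4200} \approx 0.064524$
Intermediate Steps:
$z = 7$ ($z = 4 - 3 \left(-2 - -1\right) = 4 - 3 \left(-2 + 1\right) = 4 - 3 \left(-1\right) = 4 - -3 = 4 + 3 = 7$)
$y{\left(b,W \right)} = \frac{6}{5}$ ($y{\left(b,W \right)} = - \frac{8}{5} + \frac{7 \left(4 - 2\right)}{5} = - \frac{8}{5} + \frac{7 \cdot 2}{5} = - \frac{8}{5} + \frac{1}{5} \cdot 14 = - \frac{8}{5} + \frac{14}{5} = \frac{6}{5}$)
$\frac{\left(-156 + y{\left(19,12 \right)}\right) 271}{\left(-63\right) 10320} = \frac{\left(-156 + \frac{6}{5}\right) 271}{\left(-63\right) 10320} = \frac{\left(- \frac{774}{5}\right) 271}{-650160} = \left(- \frac{209754}{5}\right) \left(- \frac{1}{650160}\right) = \frac{271}{4200}$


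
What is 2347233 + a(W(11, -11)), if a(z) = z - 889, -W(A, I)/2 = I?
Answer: 2346366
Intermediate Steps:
W(A, I) = -2*I
a(z) = -889 + z
2347233 + a(W(11, -11)) = 2347233 + (-889 - 2*(-11)) = 2347233 + (-889 + 22) = 2347233 - 867 = 2346366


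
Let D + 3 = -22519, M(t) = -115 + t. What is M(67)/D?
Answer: 24/11261 ≈ 0.0021312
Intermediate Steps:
D = -22522 (D = -3 - 22519 = -22522)
M(67)/D = (-115 + 67)/(-22522) = -48*(-1/22522) = 24/11261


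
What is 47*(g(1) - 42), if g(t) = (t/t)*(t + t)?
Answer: -1880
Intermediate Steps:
g(t) = 2*t (g(t) = 1*(2*t) = 2*t)
47*(g(1) - 42) = 47*(2*1 - 42) = 47*(2 - 42) = 47*(-40) = -1880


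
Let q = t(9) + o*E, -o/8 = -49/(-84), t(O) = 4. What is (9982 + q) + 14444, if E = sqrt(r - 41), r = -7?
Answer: 24430 - 56*I*sqrt(3)/3 ≈ 24430.0 - 32.332*I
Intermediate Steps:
o = -14/3 (o = -(-392)/(-84) = -(-392)*(-1)/84 = -8*7/12 = -14/3 ≈ -4.6667)
E = 4*I*sqrt(3) (E = sqrt(-7 - 41) = sqrt(-48) = 4*I*sqrt(3) ≈ 6.9282*I)
q = 4 - 56*I*sqrt(3)/3 ≈ 4.0 - 32.332*I
(9982 + q) + 14444 = (9982 + (4 - 56*I*sqrt(3)/3)) + 14444 = (9986 - 56*I*sqrt(3)/3) + 14444 = 24430 - 56*I*sqrt(3)/3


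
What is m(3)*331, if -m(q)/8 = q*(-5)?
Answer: 39720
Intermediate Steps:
m(q) = 40*q (m(q) = -8*q*(-5) = -(-40)*q = 40*q)
m(3)*331 = (40*3)*331 = 120*331 = 39720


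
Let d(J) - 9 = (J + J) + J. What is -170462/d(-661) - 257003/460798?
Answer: 39020612377/454807626 ≈ 85.796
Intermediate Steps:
d(J) = 9 + 3*J (d(J) = 9 + ((J + J) + J) = 9 + (2*J + J) = 9 + 3*J)
-170462/d(-661) - 257003/460798 = -170462/(9 + 3*(-661)) - 257003/460798 = -170462/(9 - 1983) - 257003*1/460798 = -170462/(-1974) - 257003/460798 = -170462*(-1/1974) - 257003/460798 = 85231/987 - 257003/460798 = 39020612377/454807626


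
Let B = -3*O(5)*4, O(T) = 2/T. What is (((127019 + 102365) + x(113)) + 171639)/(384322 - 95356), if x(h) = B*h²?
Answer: 1698659/1444830 ≈ 1.1757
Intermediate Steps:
B = -24/5 (B = -6/5*4 = -24/5 ≈ -4.8000)
x(h) = -24*h²/5
(((127019 + 102365) + x(113)) + 171639)/(384322 - 95356) = (((127019 + 102365) - 24/5*113²) + 171639)/(384322 - 95356) = ((229384 - 24/5*12769) + 171639)/288966 = ((229384 - 306456/5) + 171639)*(1/288966) = (840464/5 + 171639)*(1/288966) = (1698659/5)*(1/288966) = 1698659/1444830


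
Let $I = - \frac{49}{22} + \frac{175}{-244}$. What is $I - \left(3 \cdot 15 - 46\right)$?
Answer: $- \frac{5219}{2684} \approx -1.9445$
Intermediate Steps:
$I = - \frac{7903}{2684}$ ($I = \left(-49\right) \frac{1}{22} + 175 \left(- \frac{1}{244}\right) = - \frac{49}{22} - \frac{175}{244} = - \frac{7903}{2684} \approx -2.9445$)
$I - \left(3 \cdot 15 - 46\right) = - \frac{7903}{2684} - \left(3 \cdot 15 - 46\right) = - \frac{7903}{2684} - \left(45 - 46\right) = - \frac{7903}{2684} - -1 = - \frac{7903}{2684} + 1 = - \frac{5219}{2684}$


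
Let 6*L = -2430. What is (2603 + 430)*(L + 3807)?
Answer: 10318266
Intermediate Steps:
L = -405 (L = (⅙)*(-2430) = -405)
(2603 + 430)*(L + 3807) = (2603 + 430)*(-405 + 3807) = 3033*3402 = 10318266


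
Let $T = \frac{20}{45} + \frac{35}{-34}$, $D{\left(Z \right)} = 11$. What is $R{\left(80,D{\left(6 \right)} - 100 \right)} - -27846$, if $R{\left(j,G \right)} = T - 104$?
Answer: $\frac{8488873}{306} \approx 27741.0$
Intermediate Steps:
$T = - \frac{179}{306}$ ($T = 20 \cdot \frac{1}{45} + 35 \left(- \frac{1}{34}\right) = \frac{4}{9} - \frac{35}{34} = - \frac{179}{306} \approx -0.58497$)
$R{\left(j,G \right)} = - \frac{32003}{306}$ ($R{\left(j,G \right)} = - \frac{179}{306} - 104 = - \frac{32003}{306}$)
$R{\left(80,D{\left(6 \right)} - 100 \right)} - -27846 = - \frac{32003}{306} - -27846 = - \frac{32003}{306} + 27846 = \frac{8488873}{306}$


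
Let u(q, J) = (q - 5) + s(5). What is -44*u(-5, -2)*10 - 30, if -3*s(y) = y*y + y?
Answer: 8770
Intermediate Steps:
s(y) = -y/3 - y²/3 (s(y) = -(y*y + y)/3 = -(y² + y)/3 = -(y + y²)/3 = -y/3 - y²/3)
u(q, J) = -15 + q (u(q, J) = (q - 5) - ⅓*5*(1 + 5) = (-5 + q) - ⅓*5*6 = (-5 + q) - 10 = -15 + q)
-44*u(-5, -2)*10 - 30 = -44*(-15 - 5)*10 - 30 = -(-880)*10 - 30 = -44*(-200) - 30 = 8800 - 30 = 8770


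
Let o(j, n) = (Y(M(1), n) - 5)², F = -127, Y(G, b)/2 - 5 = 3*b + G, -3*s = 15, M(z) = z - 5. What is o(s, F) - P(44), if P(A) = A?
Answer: 585181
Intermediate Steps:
M(z) = -5 + z
s = -5 (s = -⅓*15 = -5)
Y(G, b) = 10 + 2*G + 6*b (Y(G, b) = 10 + 2*(3*b + G) = 10 + 2*(G + 3*b) = 10 + (2*G + 6*b) = 10 + 2*G + 6*b)
o(j, n) = (-3 + 6*n)² (o(j, n) = ((10 + 2*(-5 + 1) + 6*n) - 5)² = ((10 + 2*(-4) + 6*n) - 5)² = ((10 - 8 + 6*n) - 5)² = ((2 + 6*n) - 5)² = (-3 + 6*n)²)
o(s, F) - P(44) = 9*(-1 + 2*(-127))² - 1*44 = 9*(-1 - 254)² - 44 = 9*(-255)² - 44 = 9*65025 - 44 = 585225 - 44 = 585181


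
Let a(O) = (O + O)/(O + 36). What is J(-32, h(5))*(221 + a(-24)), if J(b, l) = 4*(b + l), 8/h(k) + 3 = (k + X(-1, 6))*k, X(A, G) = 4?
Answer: -82832/3 ≈ -27611.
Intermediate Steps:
a(O) = 2*O/(36 + O) (a(O) = (2*O)/(36 + O) = 2*O/(36 + O))
h(k) = 8/(-3 + k*(4 + k)) (h(k) = 8/(-3 + (k + 4)*k) = 8/(-3 + (4 + k)*k) = 8/(-3 + k*(4 + k)))
J(b, l) = 4*b + 4*l
J(-32, h(5))*(221 + a(-24)) = (4*(-32) + 4*(8/(-3 + 5**2 + 4*5)))*(221 + 2*(-24)/(36 - 24)) = (-128 + 4*(8/(-3 + 25 + 20)))*(221 + 2*(-24)/12) = (-128 + 4*(8/42))*(221 + 2*(-24)*(1/12)) = (-128 + 4*(8*(1/42)))*(221 - 4) = (-128 + 4*(4/21))*217 = (-128 + 16/21)*217 = -2672/21*217 = -82832/3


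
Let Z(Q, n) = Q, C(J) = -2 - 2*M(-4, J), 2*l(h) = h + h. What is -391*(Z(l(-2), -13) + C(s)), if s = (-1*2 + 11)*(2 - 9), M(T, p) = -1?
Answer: 782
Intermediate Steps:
l(h) = h (l(h) = (h + h)/2 = (2*h)/2 = h)
s = -63 (s = (-2 + 11)*(-7) = 9*(-7) = -63)
C(J) = 0 (C(J) = -2 - 2*(-1) = -2 + 2 = 0)
-391*(Z(l(-2), -13) + C(s)) = -391*(-2 + 0) = -391*(-2) = 782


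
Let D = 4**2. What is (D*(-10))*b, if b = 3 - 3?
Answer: 0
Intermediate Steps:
D = 16
b = 0
(D*(-10))*b = (16*(-10))*0 = -160*0 = 0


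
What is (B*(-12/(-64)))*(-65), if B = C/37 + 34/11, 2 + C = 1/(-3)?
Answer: -240305/6512 ≈ -36.902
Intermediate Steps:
C = -7/3 (C = -2 + 1/(-3) = -2 - ⅓ = -7/3 ≈ -2.3333)
B = 3697/1221 (B = -7/3/37 + 34/11 = -7/3*1/37 + 34*(1/11) = -7/111 + 34/11 = 3697/1221 ≈ 3.0278)
(B*(-12/(-64)))*(-65) = (3697*(-12/(-64))/1221)*(-65) = (3697*(-12*(-1/64))/1221)*(-65) = ((3697/1221)*(3/16))*(-65) = (3697/6512)*(-65) = -240305/6512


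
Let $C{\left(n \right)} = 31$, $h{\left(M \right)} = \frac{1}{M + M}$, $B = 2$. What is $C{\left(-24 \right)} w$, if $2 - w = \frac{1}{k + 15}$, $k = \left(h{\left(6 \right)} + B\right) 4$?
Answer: $\frac{4247}{70} \approx 60.671$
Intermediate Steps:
$h{\left(M \right)} = \frac{1}{2 M}$
$k = \frac{25}{3}$ ($k = \left(\frac{1}{2 \cdot 6} + 2\right) 4 = \left(\frac{1}{2} \cdot \frac{1}{6} + 2\right) 4 = \left(\frac{1}{12} + 2\right) 4 = \frac{25}{12} \cdot 4 = \frac{25}{3} \approx 8.3333$)
$w = \frac{137}{70}$ ($w = 2 - \frac{1}{\frac{25}{3} + 15} = 2 - \frac{1}{\frac{70}{3}} = 2 - \frac{3}{70} = \frac{137}{70} \approx 1.9571$)
$C{\left(-24 \right)} w = 31 \cdot \frac{137}{70} = \frac{4247}{70}$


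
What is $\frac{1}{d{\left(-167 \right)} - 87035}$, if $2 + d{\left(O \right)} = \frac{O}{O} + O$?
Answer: $- \frac{1}{87203} \approx -1.1467 \cdot 10^{-5}$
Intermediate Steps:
$d{\left(O \right)} = -1 + O$ ($d{\left(O \right)} = -2 + \left(\frac{O}{O} + O\right) = -2 + \left(1 + O\right) = -1 + O$)
$\frac{1}{d{\left(-167 \right)} - 87035} = \frac{1}{\left(-1 - 167\right) - 87035} = \frac{1}{-168 - 87035} = \frac{1}{-87203} = - \frac{1}{87203}$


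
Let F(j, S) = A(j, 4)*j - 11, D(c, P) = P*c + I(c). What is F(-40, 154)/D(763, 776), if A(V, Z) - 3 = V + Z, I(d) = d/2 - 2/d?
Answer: 1997534/904108453 ≈ 0.0022094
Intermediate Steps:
I(d) = d/2 - 2/d (I(d) = d*(½) - 2/d = d/2 - 2/d)
D(c, P) = c/2 - 2/c + P*c (D(c, P) = P*c + (c/2 - 2/c) = c/2 - 2/c + P*c)
A(V, Z) = 3 + V + Z (A(V, Z) = 3 + (V + Z) = 3 + V + Z)
F(j, S) = -11 + j*(7 + j) (F(j, S) = (3 + j + 4)*j - 11 = (7 + j)*j - 11 = j*(7 + j) - 11 = -11 + j*(7 + j))
F(-40, 154)/D(763, 776) = (-11 - 40*(7 - 40))/((½)*763 - 2/763 + 776*763) = (-11 - 40*(-33))/(763/2 - 2*1/763 + 592088) = (-11 + 1320)/(763/2 - 2/763 + 592088) = 1309/(904108453/1526) = 1309*(1526/904108453) = 1997534/904108453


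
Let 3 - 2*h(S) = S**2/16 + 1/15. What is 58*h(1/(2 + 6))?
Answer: 1306189/15360 ≈ 85.038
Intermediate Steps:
h(S) = 22/15 - S**2/32 (h(S) = 3/2 - (S**2/16 + 1/15)/2 = 3/2 - (1/15 + S**2/16)/2 = 3/2 + (-1/30 - S**2/32) = 22/15 - S**2/32)
58*h(1/(2 + 6)) = 58*(22/15 - 1/(32*(2 + 6)**2)) = 58*(22/15 - (1/8)**2/32) = 58*(22/15 - 1/32*1/64) = 58*(22/15 - 1/2048) = 58*(45041/30720) = 1306189/15360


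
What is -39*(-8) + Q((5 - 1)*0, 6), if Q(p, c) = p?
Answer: 312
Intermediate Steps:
-39*(-8) + Q((5 - 1)*0, 6) = -39*(-8) + (5 - 1)*0 = 312 + 4*0 = 312 + 0 = 312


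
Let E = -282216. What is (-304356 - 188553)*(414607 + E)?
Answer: -65256715419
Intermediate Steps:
(-304356 - 188553)*(414607 + E) = (-304356 - 188553)*(414607 - 282216) = -492909*132391 = -65256715419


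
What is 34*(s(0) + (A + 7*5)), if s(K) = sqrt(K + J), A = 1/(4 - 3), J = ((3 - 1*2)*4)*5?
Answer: 1224 + 68*sqrt(5) ≈ 1376.1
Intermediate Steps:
J = 20 (J = ((3 - 2)*4)*5 = (1*4)*5 = 4*5 = 20)
A = 1 (A = 1/1 = 1)
s(K) = sqrt(20 + K) (s(K) = sqrt(K + 20) = sqrt(20 + K))
34*(s(0) + (A + 7*5)) = 34*(sqrt(20 + 0) + (1 + 7*5)) = 34*(sqrt(20) + (1 + 35)) = 34*(2*sqrt(5) + 36) = 34*(36 + 2*sqrt(5)) = 1224 + 68*sqrt(5)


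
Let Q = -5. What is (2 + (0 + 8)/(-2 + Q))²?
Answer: 36/49 ≈ 0.73469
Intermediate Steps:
(2 + (0 + 8)/(-2 + Q))² = (2 + (0 + 8)/(-2 - 5))² = (2 + 8/(-7))² = (2 + 8*(-⅐))² = (2 - 8/7)² = (6/7)² = 36/49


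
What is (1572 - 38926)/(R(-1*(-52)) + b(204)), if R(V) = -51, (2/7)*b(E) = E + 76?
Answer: -37354/929 ≈ -40.209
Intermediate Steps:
b(E) = 266 + 7*E/2 (b(E) = 7*(E + 76)/2 = 7*(76 + E)/2 = 266 + 7*E/2)
(1572 - 38926)/(R(-1*(-52)) + b(204)) = (1572 - 38926)/(-51 + (266 + (7/2)*204)) = -37354/(-51 + (266 + 714)) = -37354/(-51 + 980) = -37354/929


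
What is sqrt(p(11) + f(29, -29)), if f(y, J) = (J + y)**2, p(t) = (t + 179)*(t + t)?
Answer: 2*sqrt(1045) ≈ 64.653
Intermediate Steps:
p(t) = 2*t*(179 + t) (p(t) = (179 + t)*(2*t) = 2*t*(179 + t))
sqrt(p(11) + f(29, -29)) = sqrt(2*11*(179 + 11) + (-29 + 29)**2) = sqrt(2*11*190 + 0**2) = sqrt(4180 + 0) = sqrt(4180) = 2*sqrt(1045)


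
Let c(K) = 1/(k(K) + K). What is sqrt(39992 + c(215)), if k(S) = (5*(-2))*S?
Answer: sqrt(16637671585)/645 ≈ 199.98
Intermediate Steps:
k(S) = -10*S
c(K) = -1/(9*K) (c(K) = 1/(-10*K + K) = 1/(-9*K) = -1/(9*K))
sqrt(39992 + c(215)) = sqrt(39992 - 1/9/215) = sqrt(39992 - 1/9*1/215) = sqrt(39992 - 1/1935) = sqrt(77384519/1935) = sqrt(16637671585)/645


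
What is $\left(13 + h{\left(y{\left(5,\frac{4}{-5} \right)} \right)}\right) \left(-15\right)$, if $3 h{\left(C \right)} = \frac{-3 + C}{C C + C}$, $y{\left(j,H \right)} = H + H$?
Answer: $- \frac{4105}{24} \approx -171.04$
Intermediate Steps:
$y{\left(j,H \right)} = 2 H$
$h{\left(C \right)} = \frac{-3 + C}{3 \left(C + C^{2}\right)}$ ($h{\left(C \right)} = \frac{\left(-3 + C\right) \frac{1}{C C + C}}{3} = \frac{\left(-3 + C\right) \frac{1}{C^{2} + C}}{3} = \frac{\left(-3 + C\right) \frac{1}{C + C^{2}}}{3} = \frac{\frac{1}{C + C^{2}} \left(-3 + C\right)}{3} = \frac{-3 + C}{3 \left(C + C^{2}\right)}$)
$\left(13 + h{\left(y{\left(5,\frac{4}{-5} \right)} \right)}\right) \left(-15\right) = \left(13 + \frac{-3 + 2 \frac{4}{-5}}{3 \cdot 2 \frac{4}{-5} \left(1 + 2 \frac{4}{-5}\right)}\right) \left(-15\right) = \left(13 + \frac{-3 + 2 \cdot 4 \left(- \frac{1}{5}\right)}{3 \cdot 2 \cdot 4 \left(- \frac{1}{5}\right) \left(1 + 2 \cdot 4 \left(- \frac{1}{5}\right)\right)}\right) \left(-15\right) = \left(13 + \frac{-3 + 2 \left(- \frac{4}{5}\right)}{3 \cdot 2 \left(- \frac{4}{5}\right) \left(1 + 2 \left(- \frac{4}{5}\right)\right)}\right) \left(-15\right) = \left(13 + \frac{-3 - \frac{8}{5}}{3 \left(- \frac{8}{5}\right) \left(1 - \frac{8}{5}\right)}\right) \left(-15\right) = \left(13 + \frac{1}{3} \left(- \frac{5}{8}\right) \frac{1}{- \frac{3}{5}} \left(- \frac{23}{5}\right)\right) \left(-15\right) = \left(13 + \frac{1}{3} \left(- \frac{5}{8}\right) \left(- \frac{5}{3}\right) \left(- \frac{23}{5}\right)\right) \left(-15\right) = \left(13 - \frac{115}{72}\right) \left(-15\right) = \frac{821}{72} \left(-15\right) = - \frac{4105}{24}$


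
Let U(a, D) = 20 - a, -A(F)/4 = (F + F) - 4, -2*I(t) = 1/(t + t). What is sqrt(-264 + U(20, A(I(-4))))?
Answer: 2*I*sqrt(66) ≈ 16.248*I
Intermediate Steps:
I(t) = -1/(4*t) (I(t) = -1/(2*(t + t)) = -1/(2*t)/2 = -1/(4*t))
A(F) = 16 - 8*F (A(F) = -4*((F + F) - 4) = -4*(2*F - 4) = -4*(-4 + 2*F) = 16 - 8*F)
sqrt(-264 + U(20, A(I(-4)))) = sqrt(-264 + (20 - 1*20)) = sqrt(-264 + (20 - 20)) = sqrt(-264 + 0) = sqrt(-264) = 2*I*sqrt(66)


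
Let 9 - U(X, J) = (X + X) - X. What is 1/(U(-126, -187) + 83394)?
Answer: 1/83529 ≈ 1.1972e-5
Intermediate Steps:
U(X, J) = 9 - X (U(X, J) = 9 - ((X + X) - X) = 9 - (2*X - X) = 9 - X)
1/(U(-126, -187) + 83394) = 1/((9 - 1*(-126)) + 83394) = 1/((9 + 126) + 83394) = 1/(135 + 83394) = 1/83529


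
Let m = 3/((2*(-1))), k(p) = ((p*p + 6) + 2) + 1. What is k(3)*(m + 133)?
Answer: 2367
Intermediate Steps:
k(p) = 9 + p**2 (k(p) = ((p**2 + 6) + 2) + 1 = ((6 + p**2) + 2) + 1 = (8 + p**2) + 1 = 9 + p**2)
m = -3/2 (m = 3/(-2) = 3*(-1/2) = -3/2 ≈ -1.5000)
k(3)*(m + 133) = (9 + 3**2)*(-3/2 + 133) = (9 + 9)*(263/2) = 18*(263/2) = 2367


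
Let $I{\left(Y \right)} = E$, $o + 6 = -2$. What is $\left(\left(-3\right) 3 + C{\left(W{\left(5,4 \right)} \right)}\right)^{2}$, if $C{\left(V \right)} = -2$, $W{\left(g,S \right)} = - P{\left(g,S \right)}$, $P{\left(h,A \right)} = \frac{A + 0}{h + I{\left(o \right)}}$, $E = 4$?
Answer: $121$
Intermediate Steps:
$o = -8$ ($o = -6 - 2 = -8$)
$I{\left(Y \right)} = 4$
$P{\left(h,A \right)} = \frac{A}{4 + h}$ ($P{\left(h,A \right)} = \frac{A + 0}{h + 4} = \frac{A}{4 + h}$)
$W{\left(g,S \right)} = - \frac{S}{4 + g}$
$\left(\left(-3\right) 3 + C{\left(W{\left(5,4 \right)} \right)}\right)^{2} = \left(\left(-3\right) 3 - 2\right)^{2} = \left(-9 - 2\right)^{2} = \left(-11\right)^{2} = 121$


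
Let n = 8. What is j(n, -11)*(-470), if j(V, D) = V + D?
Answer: 1410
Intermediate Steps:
j(V, D) = D + V
j(n, -11)*(-470) = (-11 + 8)*(-470) = -3*(-470) = 1410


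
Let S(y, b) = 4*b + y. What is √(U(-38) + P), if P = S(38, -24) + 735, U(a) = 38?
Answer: √715 ≈ 26.739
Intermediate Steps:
S(y, b) = y + 4*b
P = 677 (P = (38 + 4*(-24)) + 735 = (38 - 96) + 735 = -58 + 735 = 677)
√(U(-38) + P) = √(38 + 677) = √715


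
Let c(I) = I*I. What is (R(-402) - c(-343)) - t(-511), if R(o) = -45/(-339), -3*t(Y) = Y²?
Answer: -10376293/339 ≈ -30609.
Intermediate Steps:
c(I) = I²
t(Y) = -Y²/3
R(o) = 15/113 (R(o) = -45*(-1/339) = 15/113)
(R(-402) - c(-343)) - t(-511) = (15/113 - 1*(-343)²) - (-1)*(-511)²/3 = (15/113 - 1*117649) - (-1)*261121/3 = (15/113 - 117649) - 1*(-261121/3) = -13294322/113 + 261121/3 = -10376293/339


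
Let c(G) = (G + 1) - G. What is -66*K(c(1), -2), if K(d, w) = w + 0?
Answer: 132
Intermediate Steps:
c(G) = 1 (c(G) = (1 + G) - G = 1)
K(d, w) = w
-66*K(c(1), -2) = -66*(-2) = 132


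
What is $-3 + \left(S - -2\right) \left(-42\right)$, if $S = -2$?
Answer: $-3$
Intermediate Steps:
$-3 + \left(S - -2\right) \left(-42\right) = -3 + \left(-2 - -2\right) \left(-42\right) = -3 + \left(-2 + 2\right) \left(-42\right) = -3 + 0 \left(-42\right) = -3 + 0 = -3$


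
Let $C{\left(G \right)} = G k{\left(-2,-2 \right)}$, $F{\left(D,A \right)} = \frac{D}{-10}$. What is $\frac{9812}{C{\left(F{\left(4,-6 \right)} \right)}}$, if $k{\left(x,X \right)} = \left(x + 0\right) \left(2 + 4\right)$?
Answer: $\frac{12265}{6} \approx 2044.2$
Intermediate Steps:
$F{\left(D,A \right)} = - \frac{D}{10}$ ($F{\left(D,A \right)} = D \left(- \frac{1}{10}\right) = - \frac{D}{10}$)
$k{\left(x,X \right)} = 6 x$ ($k{\left(x,X \right)} = x 6 = 6 x$)
$C{\left(G \right)} = - 12 G$ ($C{\left(G \right)} = G 6 \left(-2\right) = G \left(-12\right) = - 12 G$)
$\frac{9812}{C{\left(F{\left(4,-6 \right)} \right)}} = \frac{9812}{\left(-12\right) \left(\left(- \frac{1}{10}\right) 4\right)} = \frac{9812}{\left(-12\right) \left(- \frac{2}{5}\right)} = \frac{9812}{\frac{24}{5}} = 9812 \cdot \frac{5}{24} = \frac{12265}{6}$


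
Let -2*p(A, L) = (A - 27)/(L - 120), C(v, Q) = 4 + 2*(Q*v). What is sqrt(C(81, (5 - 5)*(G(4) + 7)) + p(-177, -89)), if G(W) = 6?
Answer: sqrt(153406)/209 ≈ 1.8740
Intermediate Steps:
C(v, Q) = 4 + 2*Q*v
p(A, L) = -(-27 + A)/(2*(-120 + L)) (p(A, L) = -(A - 27)/(2*(L - 120)) = -(-27 + A)/(2*(-120 + L)))
sqrt(C(81, (5 - 5)*(G(4) + 7)) + p(-177, -89)) = sqrt((4 + 2*((5 - 5)*(6 + 7))*81) + (27 - 1*(-177))/(2*(-120 - 89))) = sqrt((4 + 2*(0*13)*81) + (1/2)*(27 + 177)/(-209)) = sqrt((4 + 2*0*81) + (1/2)*(-1/209)*204) = sqrt((4 + 0) - 102/209) = sqrt(4 - 102/209) = sqrt(734/209) = sqrt(153406)/209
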